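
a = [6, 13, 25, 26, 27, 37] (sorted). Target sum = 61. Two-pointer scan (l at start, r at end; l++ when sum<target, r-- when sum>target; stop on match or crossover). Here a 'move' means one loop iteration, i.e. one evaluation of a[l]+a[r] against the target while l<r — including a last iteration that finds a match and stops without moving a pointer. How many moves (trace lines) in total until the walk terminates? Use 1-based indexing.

5 moves

[1,6] 6+37=43 <61 → l++
[2,6] 13+37=50 <61 → l++
[3,6] 25+37=62 >61 → r--
[3,5] 25+27=52 <61 → l++
[4,5] 26+27=53 <61 → l++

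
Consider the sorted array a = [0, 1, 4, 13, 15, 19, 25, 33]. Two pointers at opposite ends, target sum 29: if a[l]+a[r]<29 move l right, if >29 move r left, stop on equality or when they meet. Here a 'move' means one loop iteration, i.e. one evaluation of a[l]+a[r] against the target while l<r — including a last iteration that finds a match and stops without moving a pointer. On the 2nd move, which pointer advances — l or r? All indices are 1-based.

[1,8] 0+33=33 >29 → r--
[1,7] 0+25=25 <29 → l++

l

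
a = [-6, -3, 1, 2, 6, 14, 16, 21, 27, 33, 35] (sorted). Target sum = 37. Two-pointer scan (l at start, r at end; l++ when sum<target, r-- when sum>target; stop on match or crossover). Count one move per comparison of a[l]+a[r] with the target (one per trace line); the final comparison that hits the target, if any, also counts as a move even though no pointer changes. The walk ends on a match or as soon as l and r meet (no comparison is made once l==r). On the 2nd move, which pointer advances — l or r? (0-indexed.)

l=0 r=10: -6+35=29 <37, l++
l=1 r=10: -3+35=32 <37, l++

l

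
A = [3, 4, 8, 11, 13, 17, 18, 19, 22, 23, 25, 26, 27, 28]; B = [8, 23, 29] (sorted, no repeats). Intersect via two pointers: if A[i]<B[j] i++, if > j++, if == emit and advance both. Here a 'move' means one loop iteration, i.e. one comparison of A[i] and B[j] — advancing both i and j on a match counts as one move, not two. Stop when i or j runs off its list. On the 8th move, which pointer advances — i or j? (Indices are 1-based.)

i

[i=1,j=1] 3<8 → i++
[i=2,j=1] 4<8 → i++
[i=3,j=1] 8==8 emit → i++,j++
[i=4,j=2] 11<23 → i++
[i=5,j=2] 13<23 → i++
[i=6,j=2] 17<23 → i++
[i=7,j=2] 18<23 → i++
[i=8,j=2] 19<23 → i++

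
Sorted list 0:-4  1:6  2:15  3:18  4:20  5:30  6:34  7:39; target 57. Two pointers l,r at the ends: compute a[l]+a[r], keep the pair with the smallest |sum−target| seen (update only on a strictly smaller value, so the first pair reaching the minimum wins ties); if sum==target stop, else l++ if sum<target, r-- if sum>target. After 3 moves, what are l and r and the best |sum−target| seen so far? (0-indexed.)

l=3, r=7, best |Δ|=3

[0,7] -4+39=35 d=22 * → l++
[1,7] 6+39=45 d=12 * → l++
[2,7] 15+39=54 d=3 * → l++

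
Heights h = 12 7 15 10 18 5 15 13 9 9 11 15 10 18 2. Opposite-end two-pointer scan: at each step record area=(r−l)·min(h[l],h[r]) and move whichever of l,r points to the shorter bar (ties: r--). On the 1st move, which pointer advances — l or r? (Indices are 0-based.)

l=0 r=14: min(12,2)*14=28 best=28 *, r--

r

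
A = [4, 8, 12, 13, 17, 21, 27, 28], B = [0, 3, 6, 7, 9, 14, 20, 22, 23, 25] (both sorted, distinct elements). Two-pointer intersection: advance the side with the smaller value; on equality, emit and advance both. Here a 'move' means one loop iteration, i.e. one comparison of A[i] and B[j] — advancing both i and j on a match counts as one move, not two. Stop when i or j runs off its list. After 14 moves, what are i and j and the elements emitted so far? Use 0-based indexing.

i=6, j=8, emitted=[]

[i=0,j=0] 4>0 → j++
[i=0,j=1] 4>3 → j++
[i=0,j=2] 4<6 → i++
[i=1,j=2] 8>6 → j++
[i=1,j=3] 8>7 → j++
[i=1,j=4] 8<9 → i++
[i=2,j=4] 12>9 → j++
[i=2,j=5] 12<14 → i++
[i=3,j=5] 13<14 → i++
[i=4,j=5] 17>14 → j++
[i=4,j=6] 17<20 → i++
[i=5,j=6] 21>20 → j++
[i=5,j=7] 21<22 → i++
[i=6,j=7] 27>22 → j++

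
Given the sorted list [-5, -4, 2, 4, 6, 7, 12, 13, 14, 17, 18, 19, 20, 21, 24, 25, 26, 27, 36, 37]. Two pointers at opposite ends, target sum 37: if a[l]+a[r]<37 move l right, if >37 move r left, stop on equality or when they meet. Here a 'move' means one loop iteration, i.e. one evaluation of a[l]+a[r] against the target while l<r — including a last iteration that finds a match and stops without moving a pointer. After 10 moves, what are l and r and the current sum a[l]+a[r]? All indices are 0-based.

l=6, r=15, sum=37

l=0 r=19: -5+37=32 <37, l++
l=1 r=19: -4+37=33 <37, l++
l=2 r=19: 2+37=39 >37, r--
l=2 r=18: 2+36=38 >37, r--
l=2 r=17: 2+27=29 <37, l++
l=3 r=17: 4+27=31 <37, l++
l=4 r=17: 6+27=33 <37, l++
l=5 r=17: 7+27=34 <37, l++
l=6 r=17: 12+27=39 >37, r--
l=6 r=16: 12+26=38 >37, r--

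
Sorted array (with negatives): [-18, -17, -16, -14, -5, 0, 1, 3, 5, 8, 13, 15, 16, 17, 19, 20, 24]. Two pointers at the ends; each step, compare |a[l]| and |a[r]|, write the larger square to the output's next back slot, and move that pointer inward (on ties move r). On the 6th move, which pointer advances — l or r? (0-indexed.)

l

[0,16] |-18|<=|24| out[16]=576 → r--
[0,15] |-18|<=|20| out[15]=400 → r--
[0,14] |-18|<=|19| out[14]=361 → r--
[0,13] |-18|>|17| out[13]=324 → l++
[1,13] |-17|<=|17| out[12]=289 → r--
[1,12] |-17|>|16| out[11]=289 → l++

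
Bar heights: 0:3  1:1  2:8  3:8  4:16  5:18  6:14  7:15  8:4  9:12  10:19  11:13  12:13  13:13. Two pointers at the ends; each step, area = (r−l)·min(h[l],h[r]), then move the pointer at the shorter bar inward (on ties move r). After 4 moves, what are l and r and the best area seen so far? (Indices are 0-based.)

l=4, r=13, best area=88

[0,13] min(3,13)*13=39 best=39 * → l++
[1,13] min(1,13)*12=12 best=39 → l++
[2,13] min(8,13)*11=88 best=88 * → l++
[3,13] min(8,13)*10=80 best=88 → l++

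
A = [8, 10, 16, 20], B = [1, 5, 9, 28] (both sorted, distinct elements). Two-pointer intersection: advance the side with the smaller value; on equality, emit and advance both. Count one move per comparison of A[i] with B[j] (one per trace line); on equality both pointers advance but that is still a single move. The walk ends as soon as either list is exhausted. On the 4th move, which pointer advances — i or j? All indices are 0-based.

i=0 j=0: 8>1, j++
i=0 j=1: 8>5, j++
i=0 j=2: 8<9, i++
i=1 j=2: 10>9, j++

j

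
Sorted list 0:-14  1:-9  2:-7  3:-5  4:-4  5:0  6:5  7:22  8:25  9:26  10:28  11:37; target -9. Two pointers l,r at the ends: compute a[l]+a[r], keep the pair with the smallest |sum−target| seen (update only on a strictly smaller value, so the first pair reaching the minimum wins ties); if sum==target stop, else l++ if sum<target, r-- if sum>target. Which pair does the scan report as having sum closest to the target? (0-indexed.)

l=0 r=11: -14+37=23 d=32 *, r--
l=0 r=10: -14+28=14 d=23 *, r--
l=0 r=9: -14+26=12 d=21 *, r--
l=0 r=8: -14+25=11 d=20 *, r--
l=0 r=7: -14+22=8 d=17 *, r--
l=0 r=6: -14+5=-9 d=0 *, stop

pair (-14, 5) with sum -9 (|Δ|=0)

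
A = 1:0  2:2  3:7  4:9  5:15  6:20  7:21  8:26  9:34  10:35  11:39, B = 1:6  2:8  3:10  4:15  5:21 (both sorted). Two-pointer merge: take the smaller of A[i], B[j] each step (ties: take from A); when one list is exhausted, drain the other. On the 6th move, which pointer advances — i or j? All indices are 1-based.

i

[i=1,j=1] A[i]=0<=B[j]=6 take 0 → i++
[i=2,j=1] A[i]=2<=B[j]=6 take 2 → i++
[i=3,j=1] A[i]=7>B[j]=6 take 6 → j++
[i=3,j=2] A[i]=7<=B[j]=8 take 7 → i++
[i=4,j=2] A[i]=9>B[j]=8 take 8 → j++
[i=4,j=3] A[i]=9<=B[j]=10 take 9 → i++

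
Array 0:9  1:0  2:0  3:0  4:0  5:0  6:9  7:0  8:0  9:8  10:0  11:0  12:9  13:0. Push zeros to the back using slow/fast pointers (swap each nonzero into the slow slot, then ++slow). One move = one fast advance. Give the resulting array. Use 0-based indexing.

[9, 9, 8, 9, 0, 0, 0, 0, 0, 0, 0, 0, 0, 0]

slow=0 fast=0: a[fast]=9≠0 swap→a[0]=9, slow++,fast++
slow=1 fast=1: a[fast]=0, fast++
slow=1 fast=2: a[fast]=0, fast++
slow=1 fast=3: a[fast]=0, fast++
slow=1 fast=4: a[fast]=0, fast++
slow=1 fast=5: a[fast]=0, fast++
slow=1 fast=6: a[fast]=9≠0 swap→a[1]=9, slow++,fast++
slow=2 fast=7: a[fast]=0, fast++
slow=2 fast=8: a[fast]=0, fast++
slow=2 fast=9: a[fast]=8≠0 swap→a[2]=8, slow++,fast++
slow=3 fast=10: a[fast]=0, fast++
slow=3 fast=11: a[fast]=0, fast++
slow=3 fast=12: a[fast]=9≠0 swap→a[3]=9, slow++,fast++
slow=4 fast=13: a[fast]=0, fast++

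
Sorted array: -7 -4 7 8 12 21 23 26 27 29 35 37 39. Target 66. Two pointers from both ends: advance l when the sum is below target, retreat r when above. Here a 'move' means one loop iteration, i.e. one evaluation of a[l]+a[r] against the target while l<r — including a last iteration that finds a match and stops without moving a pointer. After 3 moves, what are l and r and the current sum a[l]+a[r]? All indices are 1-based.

l=4, r=13, sum=47

l=1 r=13: -7+39=32 <66, l++
l=2 r=13: -4+39=35 <66, l++
l=3 r=13: 7+39=46 <66, l++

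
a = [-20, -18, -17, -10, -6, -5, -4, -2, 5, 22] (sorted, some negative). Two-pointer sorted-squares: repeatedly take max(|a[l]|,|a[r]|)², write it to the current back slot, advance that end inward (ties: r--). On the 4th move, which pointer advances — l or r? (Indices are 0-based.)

l=0 r=9: |-20|<=|22| out[9]=484, r--
l=0 r=8: |-20|>|5| out[8]=400, l++
l=1 r=8: |-18|>|5| out[7]=324, l++
l=2 r=8: |-17|>|5| out[6]=289, l++

l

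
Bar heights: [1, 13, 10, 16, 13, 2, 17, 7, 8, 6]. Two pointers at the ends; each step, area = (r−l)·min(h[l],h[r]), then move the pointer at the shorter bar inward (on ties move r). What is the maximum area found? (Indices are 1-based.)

max area = 65

l=1 r=10: min(1,6)*9=9 best=9 *, l++
l=2 r=10: min(13,6)*8=48 best=48 *, r--
l=2 r=9: min(13,8)*7=56 best=56 *, r--
l=2 r=8: min(13,7)*6=42 best=56, r--
l=2 r=7: min(13,17)*5=65 best=65 *, l++
l=3 r=7: min(10,17)*4=40 best=65, l++
l=4 r=7: min(16,17)*3=48 best=65, l++
l=5 r=7: min(13,17)*2=26 best=65, l++
l=6 r=7: min(2,17)*1=2 best=65, l++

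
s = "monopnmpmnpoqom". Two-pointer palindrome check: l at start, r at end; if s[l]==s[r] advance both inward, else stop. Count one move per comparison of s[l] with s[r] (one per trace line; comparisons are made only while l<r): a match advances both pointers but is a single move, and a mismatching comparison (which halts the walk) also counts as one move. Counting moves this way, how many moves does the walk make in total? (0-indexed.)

l=0 r=14: 'm'=='m', l++,r--
l=1 r=13: 'o'=='o', l++,r--
l=2 r=12: 'n'!='q', stop

3 moves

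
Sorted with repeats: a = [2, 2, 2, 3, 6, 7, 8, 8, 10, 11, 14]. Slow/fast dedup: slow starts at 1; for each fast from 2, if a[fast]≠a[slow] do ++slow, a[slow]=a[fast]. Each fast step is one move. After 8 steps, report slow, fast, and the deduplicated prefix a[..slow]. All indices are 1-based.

slow=1 fast=2: a[fast]=2=a[slow] dup, fast++
slow=1 fast=3: a[fast]=2=a[slow] dup, fast++
slow=1 fast=4: a[fast]=3≠a[slow]=2 write a[2]=3, slow++,fast++
slow=2 fast=5: a[fast]=6≠a[slow]=3 write a[3]=6, slow++,fast++
slow=3 fast=6: a[fast]=7≠a[slow]=6 write a[4]=7, slow++,fast++
slow=4 fast=7: a[fast]=8≠a[slow]=7 write a[5]=8, slow++,fast++
slow=5 fast=8: a[fast]=8=a[slow] dup, fast++
slow=5 fast=9: a[fast]=10≠a[slow]=8 write a[6]=10, slow++,fast++

slow=6, fast=10, prefix=[2, 3, 6, 7, 8, 10]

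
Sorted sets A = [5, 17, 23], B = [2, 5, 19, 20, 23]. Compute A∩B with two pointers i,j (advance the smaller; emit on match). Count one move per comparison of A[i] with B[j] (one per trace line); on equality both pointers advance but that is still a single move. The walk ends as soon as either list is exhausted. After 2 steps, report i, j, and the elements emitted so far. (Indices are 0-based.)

i=0 j=0: 5>2, j++
i=0 j=1: 5==5 emit, i++,j++

i=1, j=2, emitted=[5]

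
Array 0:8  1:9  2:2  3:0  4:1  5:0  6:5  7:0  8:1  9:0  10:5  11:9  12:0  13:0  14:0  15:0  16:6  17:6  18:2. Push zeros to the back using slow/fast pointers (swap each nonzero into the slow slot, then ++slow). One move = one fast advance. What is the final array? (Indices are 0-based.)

[8, 9, 2, 1, 5, 1, 5, 9, 6, 6, 2, 0, 0, 0, 0, 0, 0, 0, 0]

(s=0,f=0) a[fast]=8≠0 swap→a[0]=8 → slow++,fast++
(s=1,f=1) a[fast]=9≠0 swap→a[1]=9 → slow++,fast++
(s=2,f=2) a[fast]=2≠0 swap→a[2]=2 → slow++,fast++
(s=3,f=3) a[fast]=0 → fast++
(s=3,f=4) a[fast]=1≠0 swap→a[3]=1 → slow++,fast++
(s=4,f=5) a[fast]=0 → fast++
(s=4,f=6) a[fast]=5≠0 swap→a[4]=5 → slow++,fast++
(s=5,f=7) a[fast]=0 → fast++
(s=5,f=8) a[fast]=1≠0 swap→a[5]=1 → slow++,fast++
(s=6,f=9) a[fast]=0 → fast++
(s=6,f=10) a[fast]=5≠0 swap→a[6]=5 → slow++,fast++
(s=7,f=11) a[fast]=9≠0 swap→a[7]=9 → slow++,fast++
(s=8,f=12) a[fast]=0 → fast++
(s=8,f=13) a[fast]=0 → fast++
(s=8,f=14) a[fast]=0 → fast++
(s=8,f=15) a[fast]=0 → fast++
(s=8,f=16) a[fast]=6≠0 swap→a[8]=6 → slow++,fast++
(s=9,f=17) a[fast]=6≠0 swap→a[9]=6 → slow++,fast++
(s=10,f=18) a[fast]=2≠0 swap→a[10]=2 → slow++,fast++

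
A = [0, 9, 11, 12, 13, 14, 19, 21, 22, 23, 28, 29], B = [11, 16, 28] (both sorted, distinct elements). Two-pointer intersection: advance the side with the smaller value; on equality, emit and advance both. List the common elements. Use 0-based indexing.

intersection = [11, 28]

i=0 j=0: 0<11, i++
i=1 j=0: 9<11, i++
i=2 j=0: 11==11 emit, i++,j++
i=3 j=1: 12<16, i++
i=4 j=1: 13<16, i++
i=5 j=1: 14<16, i++
i=6 j=1: 19>16, j++
i=6 j=2: 19<28, i++
i=7 j=2: 21<28, i++
i=8 j=2: 22<28, i++
i=9 j=2: 23<28, i++
i=10 j=2: 28==28 emit, i++,j++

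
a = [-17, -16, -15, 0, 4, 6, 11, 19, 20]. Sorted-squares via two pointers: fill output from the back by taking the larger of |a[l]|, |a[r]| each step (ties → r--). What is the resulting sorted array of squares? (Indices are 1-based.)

[0, 16, 36, 121, 225, 256, 289, 361, 400]

[1,9] |-17|<=|20| out[9]=400 → r--
[1,8] |-17|<=|19| out[8]=361 → r--
[1,7] |-17|>|11| out[7]=289 → l++
[2,7] |-16|>|11| out[6]=256 → l++
[3,7] |-15|>|11| out[5]=225 → l++
[4,7] |0|<=|11| out[4]=121 → r--
[4,6] |0|<=|6| out[3]=36 → r--
[4,5] |0|<=|4| out[2]=16 → r--
[4,4] |0|<=|0| out[1]=0 → r--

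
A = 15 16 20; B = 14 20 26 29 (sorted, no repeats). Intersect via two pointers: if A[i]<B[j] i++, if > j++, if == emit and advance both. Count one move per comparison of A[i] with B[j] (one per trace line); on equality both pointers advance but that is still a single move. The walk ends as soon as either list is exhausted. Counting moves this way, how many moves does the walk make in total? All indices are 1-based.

4 moves

[i=1,j=1] 15>14 → j++
[i=1,j=2] 15<20 → i++
[i=2,j=2] 16<20 → i++
[i=3,j=2] 20==20 emit → i++,j++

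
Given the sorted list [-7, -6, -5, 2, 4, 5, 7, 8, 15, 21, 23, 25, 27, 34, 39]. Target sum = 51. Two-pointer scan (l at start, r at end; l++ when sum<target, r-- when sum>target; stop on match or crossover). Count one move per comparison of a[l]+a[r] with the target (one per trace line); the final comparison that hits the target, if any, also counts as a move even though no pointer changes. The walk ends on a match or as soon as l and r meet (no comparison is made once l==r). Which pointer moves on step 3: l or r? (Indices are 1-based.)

[1,15] -7+39=32 <51 → l++
[2,15] -6+39=33 <51 → l++
[3,15] -5+39=34 <51 → l++

l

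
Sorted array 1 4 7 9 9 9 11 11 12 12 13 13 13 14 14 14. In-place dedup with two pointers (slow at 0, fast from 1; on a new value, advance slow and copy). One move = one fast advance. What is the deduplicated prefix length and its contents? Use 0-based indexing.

length 8; prefix = [1, 4, 7, 9, 11, 12, 13, 14]

slow=0 fast=1: a[fast]=4≠a[slow]=1 write a[1]=4, slow++,fast++
slow=1 fast=2: a[fast]=7≠a[slow]=4 write a[2]=7, slow++,fast++
slow=2 fast=3: a[fast]=9≠a[slow]=7 write a[3]=9, slow++,fast++
slow=3 fast=4: a[fast]=9=a[slow] dup, fast++
slow=3 fast=5: a[fast]=9=a[slow] dup, fast++
slow=3 fast=6: a[fast]=11≠a[slow]=9 write a[4]=11, slow++,fast++
slow=4 fast=7: a[fast]=11=a[slow] dup, fast++
slow=4 fast=8: a[fast]=12≠a[slow]=11 write a[5]=12, slow++,fast++
slow=5 fast=9: a[fast]=12=a[slow] dup, fast++
slow=5 fast=10: a[fast]=13≠a[slow]=12 write a[6]=13, slow++,fast++
slow=6 fast=11: a[fast]=13=a[slow] dup, fast++
slow=6 fast=12: a[fast]=13=a[slow] dup, fast++
slow=6 fast=13: a[fast]=14≠a[slow]=13 write a[7]=14, slow++,fast++
slow=7 fast=14: a[fast]=14=a[slow] dup, fast++
slow=7 fast=15: a[fast]=14=a[slow] dup, fast++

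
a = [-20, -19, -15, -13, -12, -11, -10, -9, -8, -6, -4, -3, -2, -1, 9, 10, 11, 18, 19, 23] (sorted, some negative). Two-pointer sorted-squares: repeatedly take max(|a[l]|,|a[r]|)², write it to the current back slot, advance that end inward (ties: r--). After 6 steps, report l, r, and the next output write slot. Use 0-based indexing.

l=0 r=19: |-20|<=|23| out[19]=529, r--
l=0 r=18: |-20|>|19| out[18]=400, l++
l=1 r=18: |-19|<=|19| out[17]=361, r--
l=1 r=17: |-19|>|18| out[16]=361, l++
l=2 r=17: |-15|<=|18| out[15]=324, r--
l=2 r=16: |-15|>|11| out[14]=225, l++

l=3, r=16, next write slot=13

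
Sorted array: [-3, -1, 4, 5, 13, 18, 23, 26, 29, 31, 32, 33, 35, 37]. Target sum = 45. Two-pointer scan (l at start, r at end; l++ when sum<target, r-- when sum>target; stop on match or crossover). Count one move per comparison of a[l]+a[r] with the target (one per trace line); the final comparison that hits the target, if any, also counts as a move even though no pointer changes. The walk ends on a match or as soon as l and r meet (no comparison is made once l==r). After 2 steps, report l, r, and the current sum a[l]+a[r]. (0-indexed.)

[0,13] -3+37=34 <45 → l++
[1,13] -1+37=36 <45 → l++

l=2, r=13, sum=41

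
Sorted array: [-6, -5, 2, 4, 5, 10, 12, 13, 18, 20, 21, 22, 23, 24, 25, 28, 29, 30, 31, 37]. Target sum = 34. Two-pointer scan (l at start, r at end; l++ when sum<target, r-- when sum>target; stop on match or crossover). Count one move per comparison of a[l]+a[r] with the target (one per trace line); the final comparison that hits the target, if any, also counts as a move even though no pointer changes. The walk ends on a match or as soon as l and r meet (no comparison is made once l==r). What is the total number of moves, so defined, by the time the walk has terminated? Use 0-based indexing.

[0,19] -6+37=31 <34 → l++
[1,19] -5+37=32 <34 → l++
[2,19] 2+37=39 >34 → r--
[2,18] 2+31=33 <34 → l++
[3,18] 4+31=35 >34 → r--
[3,17] 4+30=34 → found

6 moves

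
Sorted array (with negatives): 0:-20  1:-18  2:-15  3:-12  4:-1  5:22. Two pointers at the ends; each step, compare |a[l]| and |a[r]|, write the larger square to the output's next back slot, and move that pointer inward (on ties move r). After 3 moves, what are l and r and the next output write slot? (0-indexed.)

l=2, r=4, next write slot=2

[0,5] |-20|<=|22| out[5]=484 → r--
[0,4] |-20|>|-1| out[4]=400 → l++
[1,4] |-18|>|-1| out[3]=324 → l++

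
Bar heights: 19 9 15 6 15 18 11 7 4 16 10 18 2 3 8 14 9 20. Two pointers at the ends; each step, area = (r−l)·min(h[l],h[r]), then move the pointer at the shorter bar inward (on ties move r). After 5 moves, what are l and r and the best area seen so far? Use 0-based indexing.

l=5, r=17, best area=323

l=0 r=17: min(19,20)*17=323 best=323 *, l++
l=1 r=17: min(9,20)*16=144 best=323, l++
l=2 r=17: min(15,20)*15=225 best=323, l++
l=3 r=17: min(6,20)*14=84 best=323, l++
l=4 r=17: min(15,20)*13=195 best=323, l++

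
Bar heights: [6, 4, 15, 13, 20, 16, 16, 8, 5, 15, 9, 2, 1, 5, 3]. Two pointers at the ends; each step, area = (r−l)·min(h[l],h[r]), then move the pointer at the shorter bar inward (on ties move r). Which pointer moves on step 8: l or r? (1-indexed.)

[1,15] min(6,3)*14=42 best=42 * → r--
[1,14] min(6,5)*13=65 best=65 * → r--
[1,13] min(6,1)*12=12 best=65 → r--
[1,12] min(6,2)*11=22 best=65 → r--
[1,11] min(6,9)*10=60 best=65 → l++
[2,11] min(4,9)*9=36 best=65 → l++
[3,11] min(15,9)*8=72 best=72 * → r--
[3,10] min(15,15)*7=105 best=105 * → r--

r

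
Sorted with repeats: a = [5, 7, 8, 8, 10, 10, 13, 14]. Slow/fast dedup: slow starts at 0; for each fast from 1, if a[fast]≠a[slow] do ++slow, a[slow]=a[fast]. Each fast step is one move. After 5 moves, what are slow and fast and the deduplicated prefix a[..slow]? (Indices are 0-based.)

slow=0 fast=1: a[fast]=7≠a[slow]=5 write a[1]=7, slow++,fast++
slow=1 fast=2: a[fast]=8≠a[slow]=7 write a[2]=8, slow++,fast++
slow=2 fast=3: a[fast]=8=a[slow] dup, fast++
slow=2 fast=4: a[fast]=10≠a[slow]=8 write a[3]=10, slow++,fast++
slow=3 fast=5: a[fast]=10=a[slow] dup, fast++

slow=3, fast=6, prefix=[5, 7, 8, 10]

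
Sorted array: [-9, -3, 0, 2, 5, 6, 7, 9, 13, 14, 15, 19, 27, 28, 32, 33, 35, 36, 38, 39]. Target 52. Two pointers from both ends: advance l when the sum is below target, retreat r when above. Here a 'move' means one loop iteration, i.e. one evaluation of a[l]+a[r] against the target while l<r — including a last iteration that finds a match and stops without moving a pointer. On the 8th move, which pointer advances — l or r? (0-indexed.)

l=0 r=19: -9+39=30 <52, l++
l=1 r=19: -3+39=36 <52, l++
l=2 r=19: 0+39=39 <52, l++
l=3 r=19: 2+39=41 <52, l++
l=4 r=19: 5+39=44 <52, l++
l=5 r=19: 6+39=45 <52, l++
l=6 r=19: 7+39=46 <52, l++
l=7 r=19: 9+39=48 <52, l++

l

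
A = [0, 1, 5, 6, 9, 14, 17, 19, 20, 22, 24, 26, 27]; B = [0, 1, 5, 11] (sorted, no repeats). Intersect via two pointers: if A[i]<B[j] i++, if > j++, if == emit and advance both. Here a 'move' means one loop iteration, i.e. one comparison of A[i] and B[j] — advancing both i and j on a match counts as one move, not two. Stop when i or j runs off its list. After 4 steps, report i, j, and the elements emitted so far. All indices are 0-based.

i=0 j=0: 0==0 emit, i++,j++
i=1 j=1: 1==1 emit, i++,j++
i=2 j=2: 5==5 emit, i++,j++
i=3 j=3: 6<11, i++

i=4, j=3, emitted=[0, 1, 5]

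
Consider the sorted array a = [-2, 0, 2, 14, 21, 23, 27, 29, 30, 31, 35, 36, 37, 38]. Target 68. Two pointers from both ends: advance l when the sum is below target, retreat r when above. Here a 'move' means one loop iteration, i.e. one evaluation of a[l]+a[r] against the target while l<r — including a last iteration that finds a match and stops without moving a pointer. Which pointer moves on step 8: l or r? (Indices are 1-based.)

l=1 r=14: -2+38=36 <68, l++
l=2 r=14: 0+38=38 <68, l++
l=3 r=14: 2+38=40 <68, l++
l=4 r=14: 14+38=52 <68, l++
l=5 r=14: 21+38=59 <68, l++
l=6 r=14: 23+38=61 <68, l++
l=7 r=14: 27+38=65 <68, l++
l=8 r=14: 29+38=67 <68, l++

l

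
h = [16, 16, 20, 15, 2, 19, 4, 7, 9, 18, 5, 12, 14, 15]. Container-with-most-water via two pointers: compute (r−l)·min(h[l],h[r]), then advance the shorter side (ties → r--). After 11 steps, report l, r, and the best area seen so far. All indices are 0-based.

l=2, r=4, best area=195

l=0 r=13: min(16,15)*13=195 best=195 *, r--
l=0 r=12: min(16,14)*12=168 best=195, r--
l=0 r=11: min(16,12)*11=132 best=195, r--
l=0 r=10: min(16,5)*10=50 best=195, r--
l=0 r=9: min(16,18)*9=144 best=195, l++
l=1 r=9: min(16,18)*8=128 best=195, l++
l=2 r=9: min(20,18)*7=126 best=195, r--
l=2 r=8: min(20,9)*6=54 best=195, r--
l=2 r=7: min(20,7)*5=35 best=195, r--
l=2 r=6: min(20,4)*4=16 best=195, r--
l=2 r=5: min(20,19)*3=57 best=195, r--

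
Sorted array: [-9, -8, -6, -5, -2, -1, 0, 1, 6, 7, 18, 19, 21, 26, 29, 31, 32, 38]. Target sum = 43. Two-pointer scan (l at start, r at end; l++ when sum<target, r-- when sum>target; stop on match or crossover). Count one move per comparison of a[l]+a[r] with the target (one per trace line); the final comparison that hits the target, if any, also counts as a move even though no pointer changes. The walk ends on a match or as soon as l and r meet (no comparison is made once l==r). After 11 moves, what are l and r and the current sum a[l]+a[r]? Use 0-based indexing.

[0,17] -9+38=29 <43 → l++
[1,17] -8+38=30 <43 → l++
[2,17] -6+38=32 <43 → l++
[3,17] -5+38=33 <43 → l++
[4,17] -2+38=36 <43 → l++
[5,17] -1+38=37 <43 → l++
[6,17] 0+38=38 <43 → l++
[7,17] 1+38=39 <43 → l++
[8,17] 6+38=44 >43 → r--
[8,16] 6+32=38 <43 → l++
[9,16] 7+32=39 <43 → l++

l=10, r=16, sum=50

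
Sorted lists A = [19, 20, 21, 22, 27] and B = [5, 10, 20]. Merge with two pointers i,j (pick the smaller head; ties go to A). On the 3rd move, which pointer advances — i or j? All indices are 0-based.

i

i=0 j=0: A[i]=19>B[j]=5 take 5, j++
i=0 j=1: A[i]=19>B[j]=10 take 10, j++
i=0 j=2: A[i]=19<=B[j]=20 take 19, i++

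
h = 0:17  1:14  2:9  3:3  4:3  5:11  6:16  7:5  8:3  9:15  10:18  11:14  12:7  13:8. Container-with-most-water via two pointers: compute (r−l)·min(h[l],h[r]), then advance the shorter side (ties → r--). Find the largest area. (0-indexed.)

[0,13] min(17,8)*13=104 best=104 * → r--
[0,12] min(17,7)*12=84 best=104 → r--
[0,11] min(17,14)*11=154 best=154 * → r--
[0,10] min(17,18)*10=170 best=170 * → l++
[1,10] min(14,18)*9=126 best=170 → l++
[2,10] min(9,18)*8=72 best=170 → l++
[3,10] min(3,18)*7=21 best=170 → l++
[4,10] min(3,18)*6=18 best=170 → l++
[5,10] min(11,18)*5=55 best=170 → l++
[6,10] min(16,18)*4=64 best=170 → l++
[7,10] min(5,18)*3=15 best=170 → l++
[8,10] min(3,18)*2=6 best=170 → l++
[9,10] min(15,18)*1=15 best=170 → l++

max area = 170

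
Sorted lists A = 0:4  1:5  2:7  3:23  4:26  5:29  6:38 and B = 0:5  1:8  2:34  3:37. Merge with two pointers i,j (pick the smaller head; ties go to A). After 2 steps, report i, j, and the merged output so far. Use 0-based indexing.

i=0 j=0: A[i]=4<=B[j]=5 take 4, i++
i=1 j=0: A[i]=5<=B[j]=5 take 5, i++

i=2, j=0, merged so far=[4, 5]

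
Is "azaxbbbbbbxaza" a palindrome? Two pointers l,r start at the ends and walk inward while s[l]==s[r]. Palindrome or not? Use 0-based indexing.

[0,13] 'a'=='a' → l++,r--
[1,12] 'z'=='z' → l++,r--
[2,11] 'a'=='a' → l++,r--
[3,10] 'x'=='x' → l++,r--
[4,9] 'b'=='b' → l++,r--
[5,8] 'b'=='b' → l++,r--
[6,7] 'b'=='b' → l++,r--

palindrome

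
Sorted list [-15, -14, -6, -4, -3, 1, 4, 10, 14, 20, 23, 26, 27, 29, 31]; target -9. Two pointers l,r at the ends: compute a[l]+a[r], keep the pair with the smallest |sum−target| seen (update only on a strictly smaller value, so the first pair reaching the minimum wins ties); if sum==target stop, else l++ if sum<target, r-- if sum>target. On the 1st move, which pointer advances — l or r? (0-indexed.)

r

[0,14] -15+31=16 d=25 * → r--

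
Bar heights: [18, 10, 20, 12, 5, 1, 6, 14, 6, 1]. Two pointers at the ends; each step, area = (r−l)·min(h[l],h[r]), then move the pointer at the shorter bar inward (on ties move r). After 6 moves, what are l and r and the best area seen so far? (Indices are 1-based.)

l=1, r=4, best area=98

[1,10] min(18,1)*9=9 best=9 * → r--
[1,9] min(18,6)*8=48 best=48 * → r--
[1,8] min(18,14)*7=98 best=98 * → r--
[1,7] min(18,6)*6=36 best=98 → r--
[1,6] min(18,1)*5=5 best=98 → r--
[1,5] min(18,5)*4=20 best=98 → r--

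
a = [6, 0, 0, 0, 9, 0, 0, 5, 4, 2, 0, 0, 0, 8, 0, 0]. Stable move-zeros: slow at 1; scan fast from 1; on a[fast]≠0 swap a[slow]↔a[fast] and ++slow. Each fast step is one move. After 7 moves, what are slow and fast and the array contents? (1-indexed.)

slow=1 fast=1: a[fast]=6≠0 swap→a[1]=6, slow++,fast++
slow=2 fast=2: a[fast]=0, fast++
slow=2 fast=3: a[fast]=0, fast++
slow=2 fast=4: a[fast]=0, fast++
slow=2 fast=5: a[fast]=9≠0 swap→a[2]=9, slow++,fast++
slow=3 fast=6: a[fast]=0, fast++
slow=3 fast=7: a[fast]=0, fast++

slow=3, fast=8, a=[6, 9, 0, 0, 0, 0, 0, 5, 4, 2, 0, 0, 0, 8, 0, 0]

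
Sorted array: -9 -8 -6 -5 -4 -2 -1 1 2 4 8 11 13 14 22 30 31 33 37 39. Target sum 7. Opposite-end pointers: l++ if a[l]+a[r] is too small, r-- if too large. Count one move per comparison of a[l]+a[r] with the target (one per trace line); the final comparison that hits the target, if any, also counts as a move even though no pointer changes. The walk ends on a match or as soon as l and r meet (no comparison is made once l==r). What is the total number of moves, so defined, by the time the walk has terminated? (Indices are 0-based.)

10 moves

l=0 r=19: -9+39=30 >7, r--
l=0 r=18: -9+37=28 >7, r--
l=0 r=17: -9+33=24 >7, r--
l=0 r=16: -9+31=22 >7, r--
l=0 r=15: -9+30=21 >7, r--
l=0 r=14: -9+22=13 >7, r--
l=0 r=13: -9+14=5 <7, l++
l=1 r=13: -8+14=6 <7, l++
l=2 r=13: -6+14=8 >7, r--
l=2 r=12: -6+13=7, found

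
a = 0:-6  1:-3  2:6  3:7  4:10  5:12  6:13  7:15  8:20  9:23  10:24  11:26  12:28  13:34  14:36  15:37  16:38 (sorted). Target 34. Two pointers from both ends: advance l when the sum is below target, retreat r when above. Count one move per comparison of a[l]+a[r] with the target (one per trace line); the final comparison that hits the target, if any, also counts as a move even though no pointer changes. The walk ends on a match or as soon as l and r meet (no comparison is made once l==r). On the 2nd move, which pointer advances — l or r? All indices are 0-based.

r

[0,16] -6+38=32 <34 → l++
[1,16] -3+38=35 >34 → r--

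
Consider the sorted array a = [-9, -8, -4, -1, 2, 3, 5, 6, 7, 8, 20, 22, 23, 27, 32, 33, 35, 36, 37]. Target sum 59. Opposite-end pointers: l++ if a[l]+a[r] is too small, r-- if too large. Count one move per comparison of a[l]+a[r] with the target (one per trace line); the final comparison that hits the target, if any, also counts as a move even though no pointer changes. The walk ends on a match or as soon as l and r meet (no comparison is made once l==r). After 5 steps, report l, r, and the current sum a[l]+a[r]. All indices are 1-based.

[1,19] -9+37=28 <59 → l++
[2,19] -8+37=29 <59 → l++
[3,19] -4+37=33 <59 → l++
[4,19] -1+37=36 <59 → l++
[5,19] 2+37=39 <59 → l++

l=6, r=19, sum=40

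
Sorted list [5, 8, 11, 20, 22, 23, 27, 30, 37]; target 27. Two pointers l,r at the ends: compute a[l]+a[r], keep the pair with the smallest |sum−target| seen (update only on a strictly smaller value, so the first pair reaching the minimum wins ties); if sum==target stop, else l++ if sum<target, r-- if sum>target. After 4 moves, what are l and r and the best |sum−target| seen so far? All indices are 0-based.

l=0, r=4, best |Δ|=1

[0,8] 5+37=42 d=15 * → r--
[0,7] 5+30=35 d=8 * → r--
[0,6] 5+27=32 d=5 * → r--
[0,5] 5+23=28 d=1 * → r--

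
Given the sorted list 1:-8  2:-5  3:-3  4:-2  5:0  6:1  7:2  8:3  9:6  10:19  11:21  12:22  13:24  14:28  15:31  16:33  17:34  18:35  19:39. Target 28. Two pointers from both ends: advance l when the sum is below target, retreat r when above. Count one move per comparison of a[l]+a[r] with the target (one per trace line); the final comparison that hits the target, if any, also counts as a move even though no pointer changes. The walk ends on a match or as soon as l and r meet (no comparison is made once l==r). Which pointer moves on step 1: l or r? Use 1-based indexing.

r

l=1 r=19: -8+39=31 >28, r--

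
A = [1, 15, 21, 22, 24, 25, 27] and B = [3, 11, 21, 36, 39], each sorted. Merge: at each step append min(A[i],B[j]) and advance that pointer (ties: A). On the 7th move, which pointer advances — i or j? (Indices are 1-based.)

i=1 j=1: A[i]=1<=B[j]=3 take 1, i++
i=2 j=1: A[i]=15>B[j]=3 take 3, j++
i=2 j=2: A[i]=15>B[j]=11 take 11, j++
i=2 j=3: A[i]=15<=B[j]=21 take 15, i++
i=3 j=3: A[i]=21<=B[j]=21 take 21, i++
i=4 j=3: A[i]=22>B[j]=21 take 21, j++
i=4 j=4: A[i]=22<=B[j]=36 take 22, i++

i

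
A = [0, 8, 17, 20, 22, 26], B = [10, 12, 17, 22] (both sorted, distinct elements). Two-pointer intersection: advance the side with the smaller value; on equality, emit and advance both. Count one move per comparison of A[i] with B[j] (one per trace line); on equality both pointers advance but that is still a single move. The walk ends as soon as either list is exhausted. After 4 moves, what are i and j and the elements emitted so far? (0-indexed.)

[i=0,j=0] 0<10 → i++
[i=1,j=0] 8<10 → i++
[i=2,j=0] 17>10 → j++
[i=2,j=1] 17>12 → j++

i=2, j=2, emitted=[]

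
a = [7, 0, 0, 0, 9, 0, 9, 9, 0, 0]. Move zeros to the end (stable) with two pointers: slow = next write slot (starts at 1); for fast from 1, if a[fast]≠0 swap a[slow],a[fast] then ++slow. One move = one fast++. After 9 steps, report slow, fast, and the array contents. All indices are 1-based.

(s=1,f=1) a[fast]=7≠0 swap→a[1]=7 → slow++,fast++
(s=2,f=2) a[fast]=0 → fast++
(s=2,f=3) a[fast]=0 → fast++
(s=2,f=4) a[fast]=0 → fast++
(s=2,f=5) a[fast]=9≠0 swap→a[2]=9 → slow++,fast++
(s=3,f=6) a[fast]=0 → fast++
(s=3,f=7) a[fast]=9≠0 swap→a[3]=9 → slow++,fast++
(s=4,f=8) a[fast]=9≠0 swap→a[4]=9 → slow++,fast++
(s=5,f=9) a[fast]=0 → fast++

slow=5, fast=10, a=[7, 9, 9, 9, 0, 0, 0, 0, 0, 0]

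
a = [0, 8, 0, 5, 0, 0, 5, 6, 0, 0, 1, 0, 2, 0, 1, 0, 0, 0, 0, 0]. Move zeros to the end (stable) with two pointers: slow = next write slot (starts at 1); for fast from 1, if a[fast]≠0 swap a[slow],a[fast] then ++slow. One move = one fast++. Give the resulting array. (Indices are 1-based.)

(s=1,f=1) a[fast]=0 → fast++
(s=1,f=2) a[fast]=8≠0 swap→a[1]=8 → slow++,fast++
(s=2,f=3) a[fast]=0 → fast++
(s=2,f=4) a[fast]=5≠0 swap→a[2]=5 → slow++,fast++
(s=3,f=5) a[fast]=0 → fast++
(s=3,f=6) a[fast]=0 → fast++
(s=3,f=7) a[fast]=5≠0 swap→a[3]=5 → slow++,fast++
(s=4,f=8) a[fast]=6≠0 swap→a[4]=6 → slow++,fast++
(s=5,f=9) a[fast]=0 → fast++
(s=5,f=10) a[fast]=0 → fast++
(s=5,f=11) a[fast]=1≠0 swap→a[5]=1 → slow++,fast++
(s=6,f=12) a[fast]=0 → fast++
(s=6,f=13) a[fast]=2≠0 swap→a[6]=2 → slow++,fast++
(s=7,f=14) a[fast]=0 → fast++
(s=7,f=15) a[fast]=1≠0 swap→a[7]=1 → slow++,fast++
(s=8,f=16) a[fast]=0 → fast++
(s=8,f=17) a[fast]=0 → fast++
(s=8,f=18) a[fast]=0 → fast++
(s=8,f=19) a[fast]=0 → fast++
(s=8,f=20) a[fast]=0 → fast++

[8, 5, 5, 6, 1, 2, 1, 0, 0, 0, 0, 0, 0, 0, 0, 0, 0, 0, 0, 0]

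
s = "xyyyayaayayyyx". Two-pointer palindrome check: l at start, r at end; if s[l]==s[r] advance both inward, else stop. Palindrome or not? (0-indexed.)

[0,13] 'x'=='x' → l++,r--
[1,12] 'y'=='y' → l++,r--
[2,11] 'y'=='y' → l++,r--
[3,10] 'y'=='y' → l++,r--
[4,9] 'a'=='a' → l++,r--
[5,8] 'y'=='y' → l++,r--
[6,7] 'a'=='a' → l++,r--

palindrome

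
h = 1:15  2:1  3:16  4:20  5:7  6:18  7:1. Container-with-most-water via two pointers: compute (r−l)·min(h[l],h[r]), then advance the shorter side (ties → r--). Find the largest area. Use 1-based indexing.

max area = 75

[1,7] min(15,1)*6=6 best=6 * → r--
[1,6] min(15,18)*5=75 best=75 * → l++
[2,6] min(1,18)*4=4 best=75 → l++
[3,6] min(16,18)*3=48 best=75 → l++
[4,6] min(20,18)*2=36 best=75 → r--
[4,5] min(20,7)*1=7 best=75 → r--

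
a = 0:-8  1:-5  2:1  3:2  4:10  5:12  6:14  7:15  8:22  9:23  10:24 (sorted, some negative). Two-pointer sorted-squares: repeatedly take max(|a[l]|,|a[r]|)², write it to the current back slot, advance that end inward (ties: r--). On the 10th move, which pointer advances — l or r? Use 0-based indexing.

r

[0,10] |-8|<=|24| out[10]=576 → r--
[0,9] |-8|<=|23| out[9]=529 → r--
[0,8] |-8|<=|22| out[8]=484 → r--
[0,7] |-8|<=|15| out[7]=225 → r--
[0,6] |-8|<=|14| out[6]=196 → r--
[0,5] |-8|<=|12| out[5]=144 → r--
[0,4] |-8|<=|10| out[4]=100 → r--
[0,3] |-8|>|2| out[3]=64 → l++
[1,3] |-5|>|2| out[2]=25 → l++
[2,3] |1|<=|2| out[1]=4 → r--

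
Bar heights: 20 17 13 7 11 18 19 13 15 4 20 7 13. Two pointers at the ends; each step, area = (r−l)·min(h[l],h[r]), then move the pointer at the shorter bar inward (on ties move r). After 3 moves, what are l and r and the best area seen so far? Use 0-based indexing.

l=0, r=9, best area=200

l=0 r=12: min(20,13)*12=156 best=156 *, r--
l=0 r=11: min(20,7)*11=77 best=156, r--
l=0 r=10: min(20,20)*10=200 best=200 *, r--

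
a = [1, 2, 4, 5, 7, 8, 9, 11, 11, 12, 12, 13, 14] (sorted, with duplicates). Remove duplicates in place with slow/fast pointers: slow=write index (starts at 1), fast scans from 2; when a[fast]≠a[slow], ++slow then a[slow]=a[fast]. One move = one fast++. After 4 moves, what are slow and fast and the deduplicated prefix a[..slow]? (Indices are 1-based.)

slow=5, fast=6, prefix=[1, 2, 4, 5, 7]

slow=1 fast=2: a[fast]=2≠a[slow]=1 write a[2]=2, slow++,fast++
slow=2 fast=3: a[fast]=4≠a[slow]=2 write a[3]=4, slow++,fast++
slow=3 fast=4: a[fast]=5≠a[slow]=4 write a[4]=5, slow++,fast++
slow=4 fast=5: a[fast]=7≠a[slow]=5 write a[5]=7, slow++,fast++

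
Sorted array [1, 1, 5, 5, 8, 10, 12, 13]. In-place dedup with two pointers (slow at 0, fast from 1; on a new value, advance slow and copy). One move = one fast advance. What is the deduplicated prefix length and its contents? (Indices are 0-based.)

slow=0 fast=1: a[fast]=1=a[slow] dup, fast++
slow=0 fast=2: a[fast]=5≠a[slow]=1 write a[1]=5, slow++,fast++
slow=1 fast=3: a[fast]=5=a[slow] dup, fast++
slow=1 fast=4: a[fast]=8≠a[slow]=5 write a[2]=8, slow++,fast++
slow=2 fast=5: a[fast]=10≠a[slow]=8 write a[3]=10, slow++,fast++
slow=3 fast=6: a[fast]=12≠a[slow]=10 write a[4]=12, slow++,fast++
slow=4 fast=7: a[fast]=13≠a[slow]=12 write a[5]=13, slow++,fast++

length 6; prefix = [1, 5, 8, 10, 12, 13]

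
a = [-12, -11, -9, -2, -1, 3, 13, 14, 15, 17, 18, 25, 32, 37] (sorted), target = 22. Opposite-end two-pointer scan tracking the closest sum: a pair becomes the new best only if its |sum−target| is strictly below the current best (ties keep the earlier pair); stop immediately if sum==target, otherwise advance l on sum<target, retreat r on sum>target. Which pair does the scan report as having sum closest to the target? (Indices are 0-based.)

pair (-11, 32) with sum 21 (|Δ|=1)

[0,13] -12+37=25 d=3 * → r--
[0,12] -12+32=20 d=2 * → l++
[1,12] -11+32=21 d=1 * → l++
[2,12] -9+32=23 d=1 → r--
[2,11] -9+25=16 d=6 → l++
[3,11] -2+25=23 d=1 → r--
[3,10] -2+18=16 d=6 → l++
[4,10] -1+18=17 d=5 → l++
[5,10] 3+18=21 d=1 → l++
[6,10] 13+18=31 d=9 → r--
[6,9] 13+17=30 d=8 → r--
[6,8] 13+15=28 d=6 → r--
[6,7] 13+14=27 d=5 → r--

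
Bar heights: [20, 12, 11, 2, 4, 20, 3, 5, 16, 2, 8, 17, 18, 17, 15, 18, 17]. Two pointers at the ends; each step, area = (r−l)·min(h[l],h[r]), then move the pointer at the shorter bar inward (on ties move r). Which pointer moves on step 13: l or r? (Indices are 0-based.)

l=0 r=16: min(20,17)*16=272 best=272 *, r--
l=0 r=15: min(20,18)*15=270 best=272, r--
l=0 r=14: min(20,15)*14=210 best=272, r--
l=0 r=13: min(20,17)*13=221 best=272, r--
l=0 r=12: min(20,18)*12=216 best=272, r--
l=0 r=11: min(20,17)*11=187 best=272, r--
l=0 r=10: min(20,8)*10=80 best=272, r--
l=0 r=9: min(20,2)*9=18 best=272, r--
l=0 r=8: min(20,16)*8=128 best=272, r--
l=0 r=7: min(20,5)*7=35 best=272, r--
l=0 r=6: min(20,3)*6=18 best=272, r--
l=0 r=5: min(20,20)*5=100 best=272, r--
l=0 r=4: min(20,4)*4=16 best=272, r--

r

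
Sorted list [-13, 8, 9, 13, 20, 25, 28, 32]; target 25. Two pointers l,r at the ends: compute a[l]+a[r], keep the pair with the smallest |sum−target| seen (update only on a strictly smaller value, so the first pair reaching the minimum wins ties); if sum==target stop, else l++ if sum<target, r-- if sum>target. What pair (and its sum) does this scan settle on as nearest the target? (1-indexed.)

pair (8, 20) with sum 28 (|Δ|=3)

[1,8] -13+32=19 d=6 * → l++
[2,8] 8+32=40 d=15 → r--
[2,7] 8+28=36 d=11 → r--
[2,6] 8+25=33 d=8 → r--
[2,5] 8+20=28 d=3 * → r--
[2,4] 8+13=21 d=4 → l++
[3,4] 9+13=22 d=3 → l++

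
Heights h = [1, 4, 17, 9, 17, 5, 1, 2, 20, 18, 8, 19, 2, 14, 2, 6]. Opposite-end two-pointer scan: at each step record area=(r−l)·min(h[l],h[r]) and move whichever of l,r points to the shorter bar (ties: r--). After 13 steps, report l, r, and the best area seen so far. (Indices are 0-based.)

l=0 r=15: min(1,6)*15=15 best=15 *, l++
l=1 r=15: min(4,6)*14=56 best=56 *, l++
l=2 r=15: min(17,6)*13=78 best=78 *, r--
l=2 r=14: min(17,2)*12=24 best=78, r--
l=2 r=13: min(17,14)*11=154 best=154 *, r--
l=2 r=12: min(17,2)*10=20 best=154, r--
l=2 r=11: min(17,19)*9=153 best=154, l++
l=3 r=11: min(9,19)*8=72 best=154, l++
l=4 r=11: min(17,19)*7=119 best=154, l++
l=5 r=11: min(5,19)*6=30 best=154, l++
l=6 r=11: min(1,19)*5=5 best=154, l++
l=7 r=11: min(2,19)*4=8 best=154, l++
l=8 r=11: min(20,19)*3=57 best=154, r--

l=8, r=10, best area=154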